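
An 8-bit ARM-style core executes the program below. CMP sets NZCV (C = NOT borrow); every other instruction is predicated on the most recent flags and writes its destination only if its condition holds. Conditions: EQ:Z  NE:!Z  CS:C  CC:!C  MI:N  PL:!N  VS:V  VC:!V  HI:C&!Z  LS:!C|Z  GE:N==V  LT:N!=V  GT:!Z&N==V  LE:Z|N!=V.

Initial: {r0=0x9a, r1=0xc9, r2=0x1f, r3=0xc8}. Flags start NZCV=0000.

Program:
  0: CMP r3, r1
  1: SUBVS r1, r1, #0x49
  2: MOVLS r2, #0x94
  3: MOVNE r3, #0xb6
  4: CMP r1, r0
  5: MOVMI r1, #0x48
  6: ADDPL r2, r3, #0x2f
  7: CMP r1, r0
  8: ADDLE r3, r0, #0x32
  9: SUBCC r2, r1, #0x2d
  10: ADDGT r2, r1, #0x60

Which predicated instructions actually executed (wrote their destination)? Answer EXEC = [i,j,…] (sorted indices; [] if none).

0: ✓ CMP  NZCV=1000
1: · SUBVS
2: ✓ MOVLS  r2←0x94
3: ✓ MOVNE  r3←0xb6
4: ✓ CMP  NZCV=0010
5: · MOVMI
6: ✓ ADDPL  r2←0xe5
7: ✓ CMP  NZCV=0010
8: · ADDLE
9: · SUBCC
10: ✓ ADDGT  r2←0x29

EXEC = [2,3,6,10]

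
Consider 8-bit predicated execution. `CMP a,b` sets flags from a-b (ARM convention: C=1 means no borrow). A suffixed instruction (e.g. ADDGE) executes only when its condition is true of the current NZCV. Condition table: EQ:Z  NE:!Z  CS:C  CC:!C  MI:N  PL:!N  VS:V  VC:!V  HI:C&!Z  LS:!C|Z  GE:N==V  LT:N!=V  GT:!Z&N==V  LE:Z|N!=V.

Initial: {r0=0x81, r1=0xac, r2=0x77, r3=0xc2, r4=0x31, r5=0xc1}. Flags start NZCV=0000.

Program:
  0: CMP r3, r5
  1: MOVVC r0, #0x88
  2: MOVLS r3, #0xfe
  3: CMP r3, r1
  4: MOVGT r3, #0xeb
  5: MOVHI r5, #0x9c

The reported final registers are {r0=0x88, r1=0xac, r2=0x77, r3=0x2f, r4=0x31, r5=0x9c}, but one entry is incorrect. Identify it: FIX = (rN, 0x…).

FIX = (r3, 0xeb)

0: ✓ CMP  NZCV=0010
1: ✓ MOVVC  r0←0x88
2: · MOVLS
3: ✓ CMP  NZCV=0010
4: ✓ MOVGT  r3←0xeb
5: ✓ MOVHI  r5←0x9c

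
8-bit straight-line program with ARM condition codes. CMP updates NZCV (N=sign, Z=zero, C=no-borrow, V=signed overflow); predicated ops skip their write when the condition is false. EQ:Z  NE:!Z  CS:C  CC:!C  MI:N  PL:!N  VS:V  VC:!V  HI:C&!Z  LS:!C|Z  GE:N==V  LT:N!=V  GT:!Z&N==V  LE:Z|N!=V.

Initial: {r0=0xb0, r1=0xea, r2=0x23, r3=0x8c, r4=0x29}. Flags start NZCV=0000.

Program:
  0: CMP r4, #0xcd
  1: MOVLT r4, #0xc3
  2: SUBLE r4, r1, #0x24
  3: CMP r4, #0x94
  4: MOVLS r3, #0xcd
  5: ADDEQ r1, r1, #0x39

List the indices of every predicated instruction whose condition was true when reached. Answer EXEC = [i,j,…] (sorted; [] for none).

0: ✓ CMP  NZCV=0000
1: · MOVLT
2: · SUBLE
3: ✓ CMP  NZCV=1001
4: ✓ MOVLS  r3←0xcd
5: · ADDEQ

EXEC = [4]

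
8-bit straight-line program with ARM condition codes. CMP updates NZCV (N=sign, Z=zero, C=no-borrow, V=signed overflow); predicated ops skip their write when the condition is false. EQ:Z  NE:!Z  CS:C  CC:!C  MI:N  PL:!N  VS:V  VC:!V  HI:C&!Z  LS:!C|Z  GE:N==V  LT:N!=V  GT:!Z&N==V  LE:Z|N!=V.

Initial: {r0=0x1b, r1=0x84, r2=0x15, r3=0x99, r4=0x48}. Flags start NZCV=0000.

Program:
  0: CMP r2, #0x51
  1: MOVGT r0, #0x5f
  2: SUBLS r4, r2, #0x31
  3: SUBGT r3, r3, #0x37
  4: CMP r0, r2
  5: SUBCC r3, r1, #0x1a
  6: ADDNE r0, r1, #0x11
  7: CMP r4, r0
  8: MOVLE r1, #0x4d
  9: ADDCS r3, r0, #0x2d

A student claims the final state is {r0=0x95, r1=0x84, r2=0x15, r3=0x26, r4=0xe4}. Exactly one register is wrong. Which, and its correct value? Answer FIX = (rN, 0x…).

[0] flags=1000 → (cmp)
[1] flags=1000 GT?F → skip
[2] flags=1000 LS?T → r4=0xe4
[3] flags=1000 GT?F → skip
[4] flags=0010 → (cmp)
[5] flags=0010 CC?F → skip
[6] flags=0010 NE?T → r0=0x95
[7] flags=0010 → (cmp)
[8] flags=0010 LE?F → skip
[9] flags=0010 CS?T → r3=0xc2

FIX = (r3, 0xc2)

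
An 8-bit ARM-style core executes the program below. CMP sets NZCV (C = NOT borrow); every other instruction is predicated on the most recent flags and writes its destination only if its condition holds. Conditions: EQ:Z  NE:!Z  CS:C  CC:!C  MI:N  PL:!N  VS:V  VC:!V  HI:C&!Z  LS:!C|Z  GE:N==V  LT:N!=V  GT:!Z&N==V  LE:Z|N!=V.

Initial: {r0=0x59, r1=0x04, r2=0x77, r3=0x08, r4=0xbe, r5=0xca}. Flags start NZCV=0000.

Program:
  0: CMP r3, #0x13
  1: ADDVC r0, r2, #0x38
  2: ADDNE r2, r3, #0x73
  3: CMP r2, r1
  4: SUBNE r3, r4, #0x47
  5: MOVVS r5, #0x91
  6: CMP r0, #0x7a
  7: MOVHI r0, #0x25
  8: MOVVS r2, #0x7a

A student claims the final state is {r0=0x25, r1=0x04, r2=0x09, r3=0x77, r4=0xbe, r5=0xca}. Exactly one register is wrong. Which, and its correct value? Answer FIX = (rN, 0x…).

FIX = (r2, 0x7a)

[0] flags=1000 → (cmp)
[1] flags=1000 VC?T → r0=0xaf
[2] flags=1000 NE?T → r2=0x7b
[3] flags=0010 → (cmp)
[4] flags=0010 NE?T → r3=0x77
[5] flags=0010 VS?F → skip
[6] flags=0011 → (cmp)
[7] flags=0011 HI?T → r0=0x25
[8] flags=0011 VS?T → r2=0x7a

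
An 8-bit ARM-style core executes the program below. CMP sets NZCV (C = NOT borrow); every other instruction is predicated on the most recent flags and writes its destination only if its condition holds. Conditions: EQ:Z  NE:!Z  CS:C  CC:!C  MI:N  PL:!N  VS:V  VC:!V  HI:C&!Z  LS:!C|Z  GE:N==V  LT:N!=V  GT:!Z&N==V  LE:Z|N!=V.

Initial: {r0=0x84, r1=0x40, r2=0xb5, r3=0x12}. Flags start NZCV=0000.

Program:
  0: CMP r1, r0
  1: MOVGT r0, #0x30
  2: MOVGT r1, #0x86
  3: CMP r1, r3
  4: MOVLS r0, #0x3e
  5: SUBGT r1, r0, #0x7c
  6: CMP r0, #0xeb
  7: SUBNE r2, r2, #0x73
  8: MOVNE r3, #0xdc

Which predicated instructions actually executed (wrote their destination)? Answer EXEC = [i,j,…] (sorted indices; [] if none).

[0] flags=1001 → (cmp)
[1] flags=1001 GT?T → r0=0x30
[2] flags=1001 GT?T → r1=0x86
[3] flags=0011 → (cmp)
[4] flags=0011 LS?F → skip
[5] flags=0011 GT?F → skip
[6] flags=0000 → (cmp)
[7] flags=0000 NE?T → r2=0x42
[8] flags=0000 NE?T → r3=0xdc

EXEC = [1,2,7,8]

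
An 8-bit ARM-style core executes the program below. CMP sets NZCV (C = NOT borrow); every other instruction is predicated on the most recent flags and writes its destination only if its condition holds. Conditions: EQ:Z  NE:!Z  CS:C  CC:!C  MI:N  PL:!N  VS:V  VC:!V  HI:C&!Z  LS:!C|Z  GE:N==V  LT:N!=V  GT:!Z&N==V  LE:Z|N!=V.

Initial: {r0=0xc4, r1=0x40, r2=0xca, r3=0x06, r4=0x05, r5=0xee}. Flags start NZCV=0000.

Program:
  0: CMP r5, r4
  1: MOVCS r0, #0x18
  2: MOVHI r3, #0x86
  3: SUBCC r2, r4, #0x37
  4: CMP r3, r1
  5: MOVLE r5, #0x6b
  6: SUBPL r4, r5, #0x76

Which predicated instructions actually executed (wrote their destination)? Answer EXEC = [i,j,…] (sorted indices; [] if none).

EXEC = [1,2,5,6]

0: ✓ CMP  NZCV=1010
1: ✓ MOVCS  r0←0x18
2: ✓ MOVHI  r3←0x86
3: · SUBCC
4: ✓ CMP  NZCV=0011
5: ✓ MOVLE  r5←0x6b
6: ✓ SUBPL  r4←0xf5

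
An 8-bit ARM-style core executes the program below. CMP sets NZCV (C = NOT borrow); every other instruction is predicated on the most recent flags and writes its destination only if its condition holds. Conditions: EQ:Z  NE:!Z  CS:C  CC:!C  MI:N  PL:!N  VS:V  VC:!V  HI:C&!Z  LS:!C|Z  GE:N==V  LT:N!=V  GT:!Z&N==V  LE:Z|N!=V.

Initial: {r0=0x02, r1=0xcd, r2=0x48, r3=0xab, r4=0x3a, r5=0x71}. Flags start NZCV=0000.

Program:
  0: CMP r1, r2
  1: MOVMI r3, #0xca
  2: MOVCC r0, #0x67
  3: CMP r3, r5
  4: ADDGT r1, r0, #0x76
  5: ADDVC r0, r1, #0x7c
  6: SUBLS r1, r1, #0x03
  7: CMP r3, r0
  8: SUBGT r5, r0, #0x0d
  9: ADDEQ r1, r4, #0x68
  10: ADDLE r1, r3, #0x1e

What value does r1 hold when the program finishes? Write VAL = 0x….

0: ✓ CMP  NZCV=1010
1: ✓ MOVMI  r3←0xca
2: · MOVCC
3: ✓ CMP  NZCV=0011
4: · ADDGT
5: · ADDVC
6: · SUBLS
7: ✓ CMP  NZCV=1010
8: · SUBGT
9: · ADDEQ
10: ✓ ADDLE  r1←0xe8

VAL = 0xe8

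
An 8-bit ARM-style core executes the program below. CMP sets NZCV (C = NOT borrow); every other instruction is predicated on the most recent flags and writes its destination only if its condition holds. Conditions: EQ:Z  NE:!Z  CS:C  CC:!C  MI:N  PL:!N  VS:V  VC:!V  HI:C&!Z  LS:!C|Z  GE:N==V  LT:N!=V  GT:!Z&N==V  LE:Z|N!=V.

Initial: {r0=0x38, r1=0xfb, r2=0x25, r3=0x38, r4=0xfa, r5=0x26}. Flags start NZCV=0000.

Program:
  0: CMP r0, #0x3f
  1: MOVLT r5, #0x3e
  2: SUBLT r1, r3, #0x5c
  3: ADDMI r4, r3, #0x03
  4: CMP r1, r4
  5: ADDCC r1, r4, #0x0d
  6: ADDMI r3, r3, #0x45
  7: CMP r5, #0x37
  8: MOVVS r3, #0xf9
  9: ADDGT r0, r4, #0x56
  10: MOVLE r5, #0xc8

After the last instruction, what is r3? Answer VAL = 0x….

VAL = 0x7d

[0] flags=1000 → (cmp)
[1] flags=1000 LT?T → r5=0x3e
[2] flags=1000 LT?T → r1=0xdc
[3] flags=1000 MI?T → r4=0x3b
[4] flags=1010 → (cmp)
[5] flags=1010 CC?F → skip
[6] flags=1010 MI?T → r3=0x7d
[7] flags=0010 → (cmp)
[8] flags=0010 VS?F → skip
[9] flags=0010 GT?T → r0=0x91
[10] flags=0010 LE?F → skip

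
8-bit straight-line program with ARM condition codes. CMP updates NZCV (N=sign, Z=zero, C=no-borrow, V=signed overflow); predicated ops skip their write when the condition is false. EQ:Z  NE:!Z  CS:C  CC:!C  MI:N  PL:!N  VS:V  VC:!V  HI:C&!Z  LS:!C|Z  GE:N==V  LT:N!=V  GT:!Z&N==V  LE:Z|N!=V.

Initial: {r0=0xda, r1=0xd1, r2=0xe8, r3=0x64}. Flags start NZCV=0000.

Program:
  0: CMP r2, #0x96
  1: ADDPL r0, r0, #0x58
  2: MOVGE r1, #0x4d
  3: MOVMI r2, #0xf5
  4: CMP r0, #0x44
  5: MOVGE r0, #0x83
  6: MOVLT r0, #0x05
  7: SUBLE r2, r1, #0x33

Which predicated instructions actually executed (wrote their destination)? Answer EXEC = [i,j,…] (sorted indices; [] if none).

EXEC = [1,2,6,7]

[0] flags=0010 → (cmp)
[1] flags=0010 PL?T → r0=0x32
[2] flags=0010 GE?T → r1=0x4d
[3] flags=0010 MI?F → skip
[4] flags=1000 → (cmp)
[5] flags=1000 GE?F → skip
[6] flags=1000 LT?T → r0=0x05
[7] flags=1000 LE?T → r2=0x1a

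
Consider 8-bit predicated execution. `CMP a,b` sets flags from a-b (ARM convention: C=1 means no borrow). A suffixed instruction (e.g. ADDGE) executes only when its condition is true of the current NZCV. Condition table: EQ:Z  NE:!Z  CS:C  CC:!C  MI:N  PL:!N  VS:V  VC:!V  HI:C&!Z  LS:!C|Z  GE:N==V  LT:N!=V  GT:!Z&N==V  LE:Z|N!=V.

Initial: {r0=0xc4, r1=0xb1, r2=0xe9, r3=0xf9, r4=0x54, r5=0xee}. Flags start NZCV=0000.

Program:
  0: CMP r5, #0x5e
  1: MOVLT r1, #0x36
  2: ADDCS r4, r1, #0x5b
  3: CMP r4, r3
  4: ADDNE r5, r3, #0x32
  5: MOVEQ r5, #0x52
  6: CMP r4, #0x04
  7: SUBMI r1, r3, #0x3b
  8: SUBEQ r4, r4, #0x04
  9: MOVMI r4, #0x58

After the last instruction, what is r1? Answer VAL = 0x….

VAL = 0xbe

[0] flags=1010 → (cmp)
[1] flags=1010 LT?T → r1=0x36
[2] flags=1010 CS?T → r4=0x91
[3] flags=1000 → (cmp)
[4] flags=1000 NE?T → r5=0x2b
[5] flags=1000 EQ?F → skip
[6] flags=1010 → (cmp)
[7] flags=1010 MI?T → r1=0xbe
[8] flags=1010 EQ?F → skip
[9] flags=1010 MI?T → r4=0x58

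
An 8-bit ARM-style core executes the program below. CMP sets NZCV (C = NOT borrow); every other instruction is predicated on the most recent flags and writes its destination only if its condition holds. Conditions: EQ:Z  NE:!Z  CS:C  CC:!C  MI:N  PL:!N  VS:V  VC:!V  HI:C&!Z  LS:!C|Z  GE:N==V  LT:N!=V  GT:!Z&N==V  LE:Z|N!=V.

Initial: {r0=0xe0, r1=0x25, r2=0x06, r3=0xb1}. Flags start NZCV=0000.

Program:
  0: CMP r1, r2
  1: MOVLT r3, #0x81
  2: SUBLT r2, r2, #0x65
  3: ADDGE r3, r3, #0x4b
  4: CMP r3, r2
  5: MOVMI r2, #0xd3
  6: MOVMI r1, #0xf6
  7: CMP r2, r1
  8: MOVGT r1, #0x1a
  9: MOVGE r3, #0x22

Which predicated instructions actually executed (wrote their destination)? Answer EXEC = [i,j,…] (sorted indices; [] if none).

EXEC = [3,5,6]

0: ✓ CMP  NZCV=0010
1: · MOVLT
2: · SUBLT
3: ✓ ADDGE  r3←0xfc
4: ✓ CMP  NZCV=1010
5: ✓ MOVMI  r2←0xd3
6: ✓ MOVMI  r1←0xf6
7: ✓ CMP  NZCV=1000
8: · MOVGT
9: · MOVGE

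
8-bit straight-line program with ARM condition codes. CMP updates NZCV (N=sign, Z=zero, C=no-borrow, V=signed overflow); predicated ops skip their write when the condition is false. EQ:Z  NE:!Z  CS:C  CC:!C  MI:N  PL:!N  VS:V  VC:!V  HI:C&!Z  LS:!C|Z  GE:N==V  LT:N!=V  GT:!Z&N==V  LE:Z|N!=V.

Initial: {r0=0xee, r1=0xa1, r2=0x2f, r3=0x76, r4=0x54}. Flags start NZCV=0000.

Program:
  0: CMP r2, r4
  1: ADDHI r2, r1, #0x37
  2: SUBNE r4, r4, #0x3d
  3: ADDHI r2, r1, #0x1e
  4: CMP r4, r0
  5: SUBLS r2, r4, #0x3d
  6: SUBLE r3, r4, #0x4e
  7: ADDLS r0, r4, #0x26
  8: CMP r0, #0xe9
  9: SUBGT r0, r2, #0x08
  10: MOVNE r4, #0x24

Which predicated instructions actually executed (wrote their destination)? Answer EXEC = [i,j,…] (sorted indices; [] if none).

0: ✓ CMP  NZCV=1000
1: · ADDHI
2: ✓ SUBNE  r4←0x17
3: · ADDHI
4: ✓ CMP  NZCV=0000
5: ✓ SUBLS  r2←0xda
6: · SUBLE
7: ✓ ADDLS  r0←0x3d
8: ✓ CMP  NZCV=0000
9: ✓ SUBGT  r0←0xd2
10: ✓ MOVNE  r4←0x24

EXEC = [2,5,7,9,10]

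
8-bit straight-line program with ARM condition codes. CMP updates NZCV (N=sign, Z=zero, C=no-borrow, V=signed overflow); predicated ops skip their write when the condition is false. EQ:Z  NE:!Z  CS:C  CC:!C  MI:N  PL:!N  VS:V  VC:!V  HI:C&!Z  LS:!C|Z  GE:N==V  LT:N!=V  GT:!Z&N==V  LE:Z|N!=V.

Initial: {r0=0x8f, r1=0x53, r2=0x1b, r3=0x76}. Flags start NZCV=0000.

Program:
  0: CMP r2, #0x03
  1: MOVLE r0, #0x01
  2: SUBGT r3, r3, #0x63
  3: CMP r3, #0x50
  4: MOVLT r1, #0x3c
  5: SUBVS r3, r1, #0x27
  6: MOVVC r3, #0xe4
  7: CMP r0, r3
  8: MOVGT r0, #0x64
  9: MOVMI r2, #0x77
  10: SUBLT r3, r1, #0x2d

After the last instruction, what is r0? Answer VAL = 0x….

VAL = 0x8f

0: ✓ CMP  NZCV=0010
1: · MOVLE
2: ✓ SUBGT  r3←0x13
3: ✓ CMP  NZCV=1000
4: ✓ MOVLT  r1←0x3c
5: · SUBVS
6: ✓ MOVVC  r3←0xe4
7: ✓ CMP  NZCV=1000
8: · MOVGT
9: ✓ MOVMI  r2←0x77
10: ✓ SUBLT  r3←0x0f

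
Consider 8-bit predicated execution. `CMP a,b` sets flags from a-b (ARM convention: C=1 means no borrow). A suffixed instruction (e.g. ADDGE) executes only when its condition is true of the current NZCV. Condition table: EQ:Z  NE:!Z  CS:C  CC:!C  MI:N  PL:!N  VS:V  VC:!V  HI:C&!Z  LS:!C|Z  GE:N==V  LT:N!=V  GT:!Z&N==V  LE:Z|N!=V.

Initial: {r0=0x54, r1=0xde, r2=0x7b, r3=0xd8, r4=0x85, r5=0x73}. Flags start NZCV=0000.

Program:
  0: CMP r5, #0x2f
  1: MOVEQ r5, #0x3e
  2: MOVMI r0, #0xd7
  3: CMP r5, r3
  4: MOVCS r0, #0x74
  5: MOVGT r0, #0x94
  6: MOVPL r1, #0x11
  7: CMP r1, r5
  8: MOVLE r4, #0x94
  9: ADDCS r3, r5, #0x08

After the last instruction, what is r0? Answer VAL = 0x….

0: ✓ CMP  NZCV=0010
1: · MOVEQ
2: · MOVMI
3: ✓ CMP  NZCV=1001
4: · MOVCS
5: ✓ MOVGT  r0←0x94
6: · MOVPL
7: ✓ CMP  NZCV=0011
8: ✓ MOVLE  r4←0x94
9: ✓ ADDCS  r3←0x7b

VAL = 0x94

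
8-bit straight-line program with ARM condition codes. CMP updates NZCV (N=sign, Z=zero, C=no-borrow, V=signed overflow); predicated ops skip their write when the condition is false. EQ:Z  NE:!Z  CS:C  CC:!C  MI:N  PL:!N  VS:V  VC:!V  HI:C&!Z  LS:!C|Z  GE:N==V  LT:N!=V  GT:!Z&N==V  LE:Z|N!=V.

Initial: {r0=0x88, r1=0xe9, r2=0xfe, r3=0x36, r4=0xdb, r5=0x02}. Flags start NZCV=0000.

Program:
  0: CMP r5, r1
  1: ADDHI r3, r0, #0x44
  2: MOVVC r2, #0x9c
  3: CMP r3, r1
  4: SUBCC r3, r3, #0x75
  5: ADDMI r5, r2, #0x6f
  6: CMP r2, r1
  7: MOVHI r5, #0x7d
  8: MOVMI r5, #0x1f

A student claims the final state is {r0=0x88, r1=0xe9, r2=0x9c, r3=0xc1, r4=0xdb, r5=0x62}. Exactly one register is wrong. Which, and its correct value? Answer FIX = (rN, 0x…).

[0] flags=0000 → (cmp)
[1] flags=0000 HI?F → skip
[2] flags=0000 VC?T → r2=0x9c
[3] flags=0000 → (cmp)
[4] flags=0000 CC?T → r3=0xc1
[5] flags=0000 MI?F → skip
[6] flags=1000 → (cmp)
[7] flags=1000 HI?F → skip
[8] flags=1000 MI?T → r5=0x1f

FIX = (r5, 0x1f)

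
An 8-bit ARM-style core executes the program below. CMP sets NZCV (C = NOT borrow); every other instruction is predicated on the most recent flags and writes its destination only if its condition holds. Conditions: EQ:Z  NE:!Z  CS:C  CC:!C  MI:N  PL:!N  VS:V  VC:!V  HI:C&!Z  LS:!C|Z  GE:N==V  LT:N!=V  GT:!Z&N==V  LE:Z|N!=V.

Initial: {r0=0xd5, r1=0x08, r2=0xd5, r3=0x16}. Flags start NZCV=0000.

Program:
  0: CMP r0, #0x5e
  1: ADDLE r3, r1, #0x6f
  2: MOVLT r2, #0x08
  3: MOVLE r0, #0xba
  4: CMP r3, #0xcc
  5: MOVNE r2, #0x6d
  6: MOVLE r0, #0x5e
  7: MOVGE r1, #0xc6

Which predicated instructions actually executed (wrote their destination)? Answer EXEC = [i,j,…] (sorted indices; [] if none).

EXEC = [1,2,3,5,7]

[0] flags=0011 → (cmp)
[1] flags=0011 LE?T → r3=0x77
[2] flags=0011 LT?T → r2=0x08
[3] flags=0011 LE?T → r0=0xba
[4] flags=1001 → (cmp)
[5] flags=1001 NE?T → r2=0x6d
[6] flags=1001 LE?F → skip
[7] flags=1001 GE?T → r1=0xc6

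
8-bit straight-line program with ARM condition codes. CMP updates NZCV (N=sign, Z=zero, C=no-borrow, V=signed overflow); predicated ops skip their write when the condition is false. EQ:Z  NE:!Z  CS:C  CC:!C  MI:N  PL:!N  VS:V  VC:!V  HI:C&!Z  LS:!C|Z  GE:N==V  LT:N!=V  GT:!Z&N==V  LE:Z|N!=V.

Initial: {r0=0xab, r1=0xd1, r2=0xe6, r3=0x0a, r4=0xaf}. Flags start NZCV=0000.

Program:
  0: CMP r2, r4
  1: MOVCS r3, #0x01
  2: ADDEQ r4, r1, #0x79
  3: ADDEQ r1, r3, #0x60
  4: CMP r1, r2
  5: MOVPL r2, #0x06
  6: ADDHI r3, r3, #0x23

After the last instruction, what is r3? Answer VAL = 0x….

[0] flags=0010 → (cmp)
[1] flags=0010 CS?T → r3=0x01
[2] flags=0010 EQ?F → skip
[3] flags=0010 EQ?F → skip
[4] flags=1000 → (cmp)
[5] flags=1000 PL?F → skip
[6] flags=1000 HI?F → skip

VAL = 0x01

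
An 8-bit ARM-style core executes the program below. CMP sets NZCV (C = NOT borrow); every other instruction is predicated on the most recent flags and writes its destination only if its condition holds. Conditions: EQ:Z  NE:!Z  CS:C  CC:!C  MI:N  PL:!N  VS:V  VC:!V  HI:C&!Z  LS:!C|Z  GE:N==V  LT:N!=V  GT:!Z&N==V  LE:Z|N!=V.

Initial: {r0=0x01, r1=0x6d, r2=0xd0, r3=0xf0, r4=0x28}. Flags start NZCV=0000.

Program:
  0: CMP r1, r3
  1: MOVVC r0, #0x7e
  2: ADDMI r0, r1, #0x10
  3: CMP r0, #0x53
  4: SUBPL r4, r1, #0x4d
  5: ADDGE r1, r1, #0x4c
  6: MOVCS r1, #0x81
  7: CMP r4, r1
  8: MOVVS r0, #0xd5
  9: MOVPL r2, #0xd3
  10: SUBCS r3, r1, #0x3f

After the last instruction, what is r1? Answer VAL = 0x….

[0] flags=0000 → (cmp)
[1] flags=0000 VC?T → r0=0x7e
[2] flags=0000 MI?F → skip
[3] flags=0010 → (cmp)
[4] flags=0010 PL?T → r4=0x20
[5] flags=0010 GE?T → r1=0xb9
[6] flags=0010 CS?T → r1=0x81
[7] flags=1001 → (cmp)
[8] flags=1001 VS?T → r0=0xd5
[9] flags=1001 PL?F → skip
[10] flags=1001 CS?F → skip

VAL = 0x81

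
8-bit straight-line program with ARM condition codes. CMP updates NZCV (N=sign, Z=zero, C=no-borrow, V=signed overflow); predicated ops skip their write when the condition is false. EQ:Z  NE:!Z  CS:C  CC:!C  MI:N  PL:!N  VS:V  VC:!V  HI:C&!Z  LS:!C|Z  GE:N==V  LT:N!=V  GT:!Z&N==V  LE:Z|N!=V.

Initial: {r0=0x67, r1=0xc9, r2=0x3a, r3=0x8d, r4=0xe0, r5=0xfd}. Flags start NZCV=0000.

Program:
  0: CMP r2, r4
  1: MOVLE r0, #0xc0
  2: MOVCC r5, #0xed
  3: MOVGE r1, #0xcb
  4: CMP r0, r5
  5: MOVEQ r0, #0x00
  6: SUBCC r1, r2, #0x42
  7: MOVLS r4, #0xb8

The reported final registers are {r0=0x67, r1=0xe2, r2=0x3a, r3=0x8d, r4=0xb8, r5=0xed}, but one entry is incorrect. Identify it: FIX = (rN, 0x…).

FIX = (r1, 0xf8)

[0] flags=0000 → (cmp)
[1] flags=0000 LE?F → skip
[2] flags=0000 CC?T → r5=0xed
[3] flags=0000 GE?T → r1=0xcb
[4] flags=0000 → (cmp)
[5] flags=0000 EQ?F → skip
[6] flags=0000 CC?T → r1=0xf8
[7] flags=0000 LS?T → r4=0xb8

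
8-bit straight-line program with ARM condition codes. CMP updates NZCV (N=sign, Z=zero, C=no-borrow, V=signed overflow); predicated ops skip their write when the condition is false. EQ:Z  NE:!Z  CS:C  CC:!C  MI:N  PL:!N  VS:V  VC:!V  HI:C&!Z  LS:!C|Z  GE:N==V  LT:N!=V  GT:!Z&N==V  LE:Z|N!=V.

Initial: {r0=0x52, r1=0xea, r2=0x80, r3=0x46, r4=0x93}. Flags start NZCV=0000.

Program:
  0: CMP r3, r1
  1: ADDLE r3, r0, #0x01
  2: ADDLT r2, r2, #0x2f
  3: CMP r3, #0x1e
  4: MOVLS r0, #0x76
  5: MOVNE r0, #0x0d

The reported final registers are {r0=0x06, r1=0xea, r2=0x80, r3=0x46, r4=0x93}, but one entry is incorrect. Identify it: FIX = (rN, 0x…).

FIX = (r0, 0x0d)

0: ✓ CMP  NZCV=0000
1: · ADDLE
2: · ADDLT
3: ✓ CMP  NZCV=0010
4: · MOVLS
5: ✓ MOVNE  r0←0x0d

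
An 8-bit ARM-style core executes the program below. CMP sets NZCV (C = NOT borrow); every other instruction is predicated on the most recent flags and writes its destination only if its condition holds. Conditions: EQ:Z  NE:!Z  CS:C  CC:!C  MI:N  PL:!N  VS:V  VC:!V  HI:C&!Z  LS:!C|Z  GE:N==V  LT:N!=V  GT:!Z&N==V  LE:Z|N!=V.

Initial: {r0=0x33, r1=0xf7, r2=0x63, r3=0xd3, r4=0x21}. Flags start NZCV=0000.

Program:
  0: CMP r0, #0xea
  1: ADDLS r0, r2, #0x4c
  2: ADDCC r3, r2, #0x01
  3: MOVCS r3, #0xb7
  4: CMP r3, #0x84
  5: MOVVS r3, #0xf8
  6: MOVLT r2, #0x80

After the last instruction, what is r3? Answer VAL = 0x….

VAL = 0xf8

[0] flags=0000 → (cmp)
[1] flags=0000 LS?T → r0=0xaf
[2] flags=0000 CC?T → r3=0x64
[3] flags=0000 CS?F → skip
[4] flags=1001 → (cmp)
[5] flags=1001 VS?T → r3=0xf8
[6] flags=1001 LT?F → skip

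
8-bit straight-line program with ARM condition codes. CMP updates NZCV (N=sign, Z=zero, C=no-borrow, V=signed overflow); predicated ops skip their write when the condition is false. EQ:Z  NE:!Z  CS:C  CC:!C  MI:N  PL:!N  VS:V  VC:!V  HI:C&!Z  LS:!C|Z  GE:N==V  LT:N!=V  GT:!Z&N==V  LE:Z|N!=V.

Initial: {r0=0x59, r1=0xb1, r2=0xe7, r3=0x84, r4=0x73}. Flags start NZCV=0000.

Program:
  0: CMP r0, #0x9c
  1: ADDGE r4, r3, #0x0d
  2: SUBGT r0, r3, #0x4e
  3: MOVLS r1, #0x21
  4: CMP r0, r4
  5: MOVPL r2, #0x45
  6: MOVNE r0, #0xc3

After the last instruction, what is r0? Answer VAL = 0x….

VAL = 0xc3

[0] flags=1001 → (cmp)
[1] flags=1001 GE?T → r4=0x91
[2] flags=1001 GT?T → r0=0x36
[3] flags=1001 LS?T → r1=0x21
[4] flags=1001 → (cmp)
[5] flags=1001 PL?F → skip
[6] flags=1001 NE?T → r0=0xc3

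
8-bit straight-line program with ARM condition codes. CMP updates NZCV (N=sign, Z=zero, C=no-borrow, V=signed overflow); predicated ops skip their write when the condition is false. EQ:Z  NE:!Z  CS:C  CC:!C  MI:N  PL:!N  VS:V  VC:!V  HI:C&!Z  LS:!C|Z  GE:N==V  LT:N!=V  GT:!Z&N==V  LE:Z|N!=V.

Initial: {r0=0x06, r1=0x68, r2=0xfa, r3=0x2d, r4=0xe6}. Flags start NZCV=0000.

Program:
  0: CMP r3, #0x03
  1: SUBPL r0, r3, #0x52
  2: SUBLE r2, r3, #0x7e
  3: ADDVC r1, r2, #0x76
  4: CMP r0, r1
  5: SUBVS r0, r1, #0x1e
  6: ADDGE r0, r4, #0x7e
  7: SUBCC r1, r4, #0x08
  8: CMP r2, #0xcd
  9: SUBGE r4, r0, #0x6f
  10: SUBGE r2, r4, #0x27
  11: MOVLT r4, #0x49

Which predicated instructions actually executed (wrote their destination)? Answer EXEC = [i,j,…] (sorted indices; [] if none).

EXEC = [1,3,5,9,10]

[0] flags=0010 → (cmp)
[1] flags=0010 PL?T → r0=0xdb
[2] flags=0010 LE?F → skip
[3] flags=0010 VC?T → r1=0x70
[4] flags=0011 → (cmp)
[5] flags=0011 VS?T → r0=0x52
[6] flags=0011 GE?F → skip
[7] flags=0011 CC?F → skip
[8] flags=0010 → (cmp)
[9] flags=0010 GE?T → r4=0xe3
[10] flags=0010 GE?T → r2=0xbc
[11] flags=0010 LT?F → skip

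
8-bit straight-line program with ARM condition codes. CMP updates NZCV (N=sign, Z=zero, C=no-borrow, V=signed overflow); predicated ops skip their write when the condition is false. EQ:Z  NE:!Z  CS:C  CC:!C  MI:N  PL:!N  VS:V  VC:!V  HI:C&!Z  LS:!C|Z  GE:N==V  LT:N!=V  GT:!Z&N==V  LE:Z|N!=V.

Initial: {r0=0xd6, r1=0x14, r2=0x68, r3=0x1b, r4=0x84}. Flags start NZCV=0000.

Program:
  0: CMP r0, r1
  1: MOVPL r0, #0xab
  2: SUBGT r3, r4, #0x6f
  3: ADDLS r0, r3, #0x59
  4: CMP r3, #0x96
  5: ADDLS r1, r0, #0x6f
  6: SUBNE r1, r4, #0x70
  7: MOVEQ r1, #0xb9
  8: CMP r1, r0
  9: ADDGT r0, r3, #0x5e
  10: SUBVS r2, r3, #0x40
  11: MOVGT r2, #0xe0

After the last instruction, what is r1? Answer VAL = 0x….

VAL = 0x14

[0] flags=1010 → (cmp)
[1] flags=1010 PL?F → skip
[2] flags=1010 GT?F → skip
[3] flags=1010 LS?F → skip
[4] flags=1001 → (cmp)
[5] flags=1001 LS?T → r1=0x45
[6] flags=1001 NE?T → r1=0x14
[7] flags=1001 EQ?F → skip
[8] flags=0000 → (cmp)
[9] flags=0000 GT?T → r0=0x79
[10] flags=0000 VS?F → skip
[11] flags=0000 GT?T → r2=0xe0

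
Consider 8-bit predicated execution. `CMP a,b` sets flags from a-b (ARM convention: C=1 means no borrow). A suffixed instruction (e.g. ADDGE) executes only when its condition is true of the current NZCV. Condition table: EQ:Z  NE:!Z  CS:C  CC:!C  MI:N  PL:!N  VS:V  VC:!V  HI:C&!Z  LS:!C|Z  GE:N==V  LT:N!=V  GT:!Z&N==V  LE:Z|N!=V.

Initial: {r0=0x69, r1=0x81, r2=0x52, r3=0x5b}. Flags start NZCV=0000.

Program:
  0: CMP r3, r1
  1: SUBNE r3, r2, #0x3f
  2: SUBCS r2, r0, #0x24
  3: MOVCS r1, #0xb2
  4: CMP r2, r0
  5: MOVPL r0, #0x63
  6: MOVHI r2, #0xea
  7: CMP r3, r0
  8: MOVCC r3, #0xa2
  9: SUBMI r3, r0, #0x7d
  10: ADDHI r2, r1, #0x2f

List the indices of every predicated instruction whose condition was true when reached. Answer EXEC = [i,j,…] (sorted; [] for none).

[0] flags=1001 → (cmp)
[1] flags=1001 NE?T → r3=0x13
[2] flags=1001 CS?F → skip
[3] flags=1001 CS?F → skip
[4] flags=1000 → (cmp)
[5] flags=1000 PL?F → skip
[6] flags=1000 HI?F → skip
[7] flags=1000 → (cmp)
[8] flags=1000 CC?T → r3=0xa2
[9] flags=1000 MI?T → r3=0xec
[10] flags=1000 HI?F → skip

EXEC = [1,8,9]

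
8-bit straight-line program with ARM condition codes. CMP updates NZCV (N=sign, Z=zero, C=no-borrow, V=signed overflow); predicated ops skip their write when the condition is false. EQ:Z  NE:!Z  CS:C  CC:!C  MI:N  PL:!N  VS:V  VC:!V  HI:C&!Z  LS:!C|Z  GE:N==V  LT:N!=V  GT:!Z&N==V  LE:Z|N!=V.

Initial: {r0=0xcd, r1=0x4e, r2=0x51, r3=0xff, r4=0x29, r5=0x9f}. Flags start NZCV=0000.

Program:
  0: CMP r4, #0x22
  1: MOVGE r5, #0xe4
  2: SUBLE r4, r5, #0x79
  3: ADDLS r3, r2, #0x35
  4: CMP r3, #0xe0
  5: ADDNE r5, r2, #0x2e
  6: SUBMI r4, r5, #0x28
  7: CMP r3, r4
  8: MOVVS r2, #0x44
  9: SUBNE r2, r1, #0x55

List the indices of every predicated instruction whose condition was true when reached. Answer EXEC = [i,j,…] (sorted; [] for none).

[0] flags=0010 → (cmp)
[1] flags=0010 GE?T → r5=0xe4
[2] flags=0010 LE?F → skip
[3] flags=0010 LS?F → skip
[4] flags=0010 → (cmp)
[5] flags=0010 NE?T → r5=0x7f
[6] flags=0010 MI?F → skip
[7] flags=1010 → (cmp)
[8] flags=1010 VS?F → skip
[9] flags=1010 NE?T → r2=0xf9

EXEC = [1,5,9]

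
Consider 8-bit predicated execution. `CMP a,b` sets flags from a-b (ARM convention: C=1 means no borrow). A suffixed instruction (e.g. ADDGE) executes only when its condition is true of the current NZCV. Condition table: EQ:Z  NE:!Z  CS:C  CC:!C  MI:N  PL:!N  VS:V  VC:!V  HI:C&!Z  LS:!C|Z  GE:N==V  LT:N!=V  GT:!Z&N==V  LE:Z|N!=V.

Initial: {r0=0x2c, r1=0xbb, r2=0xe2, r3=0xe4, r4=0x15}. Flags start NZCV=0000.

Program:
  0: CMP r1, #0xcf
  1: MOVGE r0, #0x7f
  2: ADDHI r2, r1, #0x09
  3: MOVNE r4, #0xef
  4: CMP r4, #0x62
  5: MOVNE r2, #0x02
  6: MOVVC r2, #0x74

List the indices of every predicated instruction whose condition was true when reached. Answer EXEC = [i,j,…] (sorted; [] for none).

EXEC = [3,5,6]

[0] flags=1000 → (cmp)
[1] flags=1000 GE?F → skip
[2] flags=1000 HI?F → skip
[3] flags=1000 NE?T → r4=0xef
[4] flags=1010 → (cmp)
[5] flags=1010 NE?T → r2=0x02
[6] flags=1010 VC?T → r2=0x74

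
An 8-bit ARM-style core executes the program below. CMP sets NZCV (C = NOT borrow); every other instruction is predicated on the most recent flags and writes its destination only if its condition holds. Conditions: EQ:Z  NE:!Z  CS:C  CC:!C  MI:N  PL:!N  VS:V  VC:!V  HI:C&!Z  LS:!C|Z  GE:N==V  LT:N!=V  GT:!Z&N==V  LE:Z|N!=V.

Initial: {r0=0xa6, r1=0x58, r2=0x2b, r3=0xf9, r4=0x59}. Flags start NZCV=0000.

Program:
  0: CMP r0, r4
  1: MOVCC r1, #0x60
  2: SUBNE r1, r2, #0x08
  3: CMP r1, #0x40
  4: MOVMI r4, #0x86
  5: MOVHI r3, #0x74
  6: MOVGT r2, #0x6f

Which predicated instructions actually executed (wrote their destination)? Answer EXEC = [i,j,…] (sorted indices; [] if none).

[0] flags=0011 → (cmp)
[1] flags=0011 CC?F → skip
[2] flags=0011 NE?T → r1=0x23
[3] flags=1000 → (cmp)
[4] flags=1000 MI?T → r4=0x86
[5] flags=1000 HI?F → skip
[6] flags=1000 GT?F → skip

EXEC = [2,4]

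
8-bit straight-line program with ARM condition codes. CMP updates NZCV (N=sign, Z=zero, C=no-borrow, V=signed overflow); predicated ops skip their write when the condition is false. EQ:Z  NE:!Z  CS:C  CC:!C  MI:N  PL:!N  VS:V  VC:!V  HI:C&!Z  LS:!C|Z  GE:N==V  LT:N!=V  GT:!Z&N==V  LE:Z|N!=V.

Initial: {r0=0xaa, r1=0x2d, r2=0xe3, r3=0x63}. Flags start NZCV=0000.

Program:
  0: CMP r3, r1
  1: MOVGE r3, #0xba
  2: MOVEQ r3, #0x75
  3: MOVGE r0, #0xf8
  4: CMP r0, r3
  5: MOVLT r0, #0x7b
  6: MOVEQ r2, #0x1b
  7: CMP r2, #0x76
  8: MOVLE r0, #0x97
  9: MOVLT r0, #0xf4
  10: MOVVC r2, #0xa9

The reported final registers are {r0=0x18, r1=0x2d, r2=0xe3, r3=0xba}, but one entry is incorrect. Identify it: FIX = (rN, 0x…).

FIX = (r0, 0xf4)

[0] flags=0010 → (cmp)
[1] flags=0010 GE?T → r3=0xba
[2] flags=0010 EQ?F → skip
[3] flags=0010 GE?T → r0=0xf8
[4] flags=0010 → (cmp)
[5] flags=0010 LT?F → skip
[6] flags=0010 EQ?F → skip
[7] flags=0011 → (cmp)
[8] flags=0011 LE?T → r0=0x97
[9] flags=0011 LT?T → r0=0xf4
[10] flags=0011 VC?F → skip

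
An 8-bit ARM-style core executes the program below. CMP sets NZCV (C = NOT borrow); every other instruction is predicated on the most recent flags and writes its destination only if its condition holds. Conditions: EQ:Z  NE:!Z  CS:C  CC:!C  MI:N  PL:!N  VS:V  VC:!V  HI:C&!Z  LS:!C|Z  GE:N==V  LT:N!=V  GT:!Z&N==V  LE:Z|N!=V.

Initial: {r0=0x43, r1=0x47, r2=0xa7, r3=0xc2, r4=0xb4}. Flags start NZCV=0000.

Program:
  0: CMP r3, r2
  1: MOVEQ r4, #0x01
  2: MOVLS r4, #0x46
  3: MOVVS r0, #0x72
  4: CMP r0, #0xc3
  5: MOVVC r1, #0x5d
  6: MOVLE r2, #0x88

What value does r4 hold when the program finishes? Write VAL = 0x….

VAL = 0xb4

0: ✓ CMP  NZCV=0010
1: · MOVEQ
2: · MOVLS
3: · MOVVS
4: ✓ CMP  NZCV=1001
5: · MOVVC
6: · MOVLE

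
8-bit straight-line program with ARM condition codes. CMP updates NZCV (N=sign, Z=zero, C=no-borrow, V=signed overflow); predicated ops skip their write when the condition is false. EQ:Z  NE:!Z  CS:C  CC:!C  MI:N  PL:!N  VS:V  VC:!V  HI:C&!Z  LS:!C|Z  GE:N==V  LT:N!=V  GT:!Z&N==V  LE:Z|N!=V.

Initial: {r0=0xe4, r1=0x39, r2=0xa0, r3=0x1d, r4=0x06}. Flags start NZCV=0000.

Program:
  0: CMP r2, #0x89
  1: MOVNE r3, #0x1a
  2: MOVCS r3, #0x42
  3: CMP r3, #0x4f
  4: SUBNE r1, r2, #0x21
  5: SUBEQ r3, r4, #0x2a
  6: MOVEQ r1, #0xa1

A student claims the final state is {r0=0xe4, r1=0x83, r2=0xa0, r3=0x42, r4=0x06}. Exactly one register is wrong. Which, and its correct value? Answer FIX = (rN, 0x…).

FIX = (r1, 0x7f)

[0] flags=0010 → (cmp)
[1] flags=0010 NE?T → r3=0x1a
[2] flags=0010 CS?T → r3=0x42
[3] flags=1000 → (cmp)
[4] flags=1000 NE?T → r1=0x7f
[5] flags=1000 EQ?F → skip
[6] flags=1000 EQ?F → skip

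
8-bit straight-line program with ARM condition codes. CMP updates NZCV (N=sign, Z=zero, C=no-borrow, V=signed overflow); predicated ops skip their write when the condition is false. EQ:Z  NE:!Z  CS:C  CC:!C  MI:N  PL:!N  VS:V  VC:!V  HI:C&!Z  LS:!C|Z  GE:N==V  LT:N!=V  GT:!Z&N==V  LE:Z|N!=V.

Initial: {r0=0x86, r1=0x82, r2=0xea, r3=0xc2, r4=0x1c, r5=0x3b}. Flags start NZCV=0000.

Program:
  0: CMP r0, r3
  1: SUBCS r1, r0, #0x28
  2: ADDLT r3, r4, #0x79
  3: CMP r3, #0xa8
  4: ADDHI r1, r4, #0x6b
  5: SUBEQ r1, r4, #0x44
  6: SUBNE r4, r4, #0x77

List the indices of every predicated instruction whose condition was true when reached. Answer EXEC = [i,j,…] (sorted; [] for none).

EXEC = [2,6]

[0] flags=1000 → (cmp)
[1] flags=1000 CS?F → skip
[2] flags=1000 LT?T → r3=0x95
[3] flags=1000 → (cmp)
[4] flags=1000 HI?F → skip
[5] flags=1000 EQ?F → skip
[6] flags=1000 NE?T → r4=0xa5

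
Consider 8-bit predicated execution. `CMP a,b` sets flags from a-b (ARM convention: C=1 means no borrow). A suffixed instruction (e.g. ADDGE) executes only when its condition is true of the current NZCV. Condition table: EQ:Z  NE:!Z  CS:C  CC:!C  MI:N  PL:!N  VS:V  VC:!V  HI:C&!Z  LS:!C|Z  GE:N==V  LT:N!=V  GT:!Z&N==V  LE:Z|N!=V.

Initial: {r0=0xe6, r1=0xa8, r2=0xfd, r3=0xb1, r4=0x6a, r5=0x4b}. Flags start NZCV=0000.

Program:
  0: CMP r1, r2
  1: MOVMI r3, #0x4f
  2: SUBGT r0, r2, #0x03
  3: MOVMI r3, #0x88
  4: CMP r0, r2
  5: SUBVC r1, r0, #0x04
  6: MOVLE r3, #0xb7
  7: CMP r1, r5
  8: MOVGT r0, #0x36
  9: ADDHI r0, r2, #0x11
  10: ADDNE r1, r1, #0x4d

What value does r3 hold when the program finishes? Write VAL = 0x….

0: ✓ CMP  NZCV=1000
1: ✓ MOVMI  r3←0x4f
2: · SUBGT
3: ✓ MOVMI  r3←0x88
4: ✓ CMP  NZCV=1000
5: ✓ SUBVC  r1←0xe2
6: ✓ MOVLE  r3←0xb7
7: ✓ CMP  NZCV=1010
8: · MOVGT
9: ✓ ADDHI  r0←0x0e
10: ✓ ADDNE  r1←0x2f

VAL = 0xb7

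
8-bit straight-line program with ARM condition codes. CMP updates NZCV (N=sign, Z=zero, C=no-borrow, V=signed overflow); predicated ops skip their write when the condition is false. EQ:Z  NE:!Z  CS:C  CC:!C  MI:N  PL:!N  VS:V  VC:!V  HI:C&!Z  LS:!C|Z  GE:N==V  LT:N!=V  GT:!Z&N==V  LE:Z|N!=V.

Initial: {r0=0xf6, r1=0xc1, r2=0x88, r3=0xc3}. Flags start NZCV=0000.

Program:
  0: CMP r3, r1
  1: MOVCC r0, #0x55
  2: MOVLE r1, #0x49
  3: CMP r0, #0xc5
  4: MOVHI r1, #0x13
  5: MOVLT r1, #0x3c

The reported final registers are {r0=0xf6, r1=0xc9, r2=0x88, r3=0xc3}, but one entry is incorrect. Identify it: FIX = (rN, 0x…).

0: ✓ CMP  NZCV=0010
1: · MOVCC
2: · MOVLE
3: ✓ CMP  NZCV=0010
4: ✓ MOVHI  r1←0x13
5: · MOVLT

FIX = (r1, 0x13)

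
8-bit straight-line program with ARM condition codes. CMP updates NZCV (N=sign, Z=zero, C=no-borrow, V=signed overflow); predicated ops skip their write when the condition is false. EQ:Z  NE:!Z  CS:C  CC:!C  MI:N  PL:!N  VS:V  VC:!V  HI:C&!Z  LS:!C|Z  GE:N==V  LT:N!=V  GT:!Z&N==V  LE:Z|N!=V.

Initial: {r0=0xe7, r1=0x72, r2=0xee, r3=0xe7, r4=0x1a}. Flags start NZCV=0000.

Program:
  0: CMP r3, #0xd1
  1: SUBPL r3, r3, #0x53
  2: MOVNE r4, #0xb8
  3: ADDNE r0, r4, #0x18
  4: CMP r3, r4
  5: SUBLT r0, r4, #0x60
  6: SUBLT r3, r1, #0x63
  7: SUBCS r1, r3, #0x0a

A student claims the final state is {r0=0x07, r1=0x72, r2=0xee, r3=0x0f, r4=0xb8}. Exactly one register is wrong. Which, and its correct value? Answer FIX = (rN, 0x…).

[0] flags=0010 → (cmp)
[1] flags=0010 PL?T → r3=0x94
[2] flags=0010 NE?T → r4=0xb8
[3] flags=0010 NE?T → r0=0xd0
[4] flags=1000 → (cmp)
[5] flags=1000 LT?T → r0=0x58
[6] flags=1000 LT?T → r3=0x0f
[7] flags=1000 CS?F → skip

FIX = (r0, 0x58)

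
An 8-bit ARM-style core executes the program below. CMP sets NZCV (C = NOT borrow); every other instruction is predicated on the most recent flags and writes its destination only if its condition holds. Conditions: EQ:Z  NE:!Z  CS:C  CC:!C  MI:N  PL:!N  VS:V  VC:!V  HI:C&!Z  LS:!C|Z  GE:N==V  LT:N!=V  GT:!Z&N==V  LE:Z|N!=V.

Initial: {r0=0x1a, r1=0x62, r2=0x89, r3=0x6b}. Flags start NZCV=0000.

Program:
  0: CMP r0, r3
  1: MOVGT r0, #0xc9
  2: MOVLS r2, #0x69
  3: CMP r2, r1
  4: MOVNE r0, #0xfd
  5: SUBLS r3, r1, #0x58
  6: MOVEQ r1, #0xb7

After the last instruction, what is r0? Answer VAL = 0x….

VAL = 0xfd

0: ✓ CMP  NZCV=1000
1: · MOVGT
2: ✓ MOVLS  r2←0x69
3: ✓ CMP  NZCV=0010
4: ✓ MOVNE  r0←0xfd
5: · SUBLS
6: · MOVEQ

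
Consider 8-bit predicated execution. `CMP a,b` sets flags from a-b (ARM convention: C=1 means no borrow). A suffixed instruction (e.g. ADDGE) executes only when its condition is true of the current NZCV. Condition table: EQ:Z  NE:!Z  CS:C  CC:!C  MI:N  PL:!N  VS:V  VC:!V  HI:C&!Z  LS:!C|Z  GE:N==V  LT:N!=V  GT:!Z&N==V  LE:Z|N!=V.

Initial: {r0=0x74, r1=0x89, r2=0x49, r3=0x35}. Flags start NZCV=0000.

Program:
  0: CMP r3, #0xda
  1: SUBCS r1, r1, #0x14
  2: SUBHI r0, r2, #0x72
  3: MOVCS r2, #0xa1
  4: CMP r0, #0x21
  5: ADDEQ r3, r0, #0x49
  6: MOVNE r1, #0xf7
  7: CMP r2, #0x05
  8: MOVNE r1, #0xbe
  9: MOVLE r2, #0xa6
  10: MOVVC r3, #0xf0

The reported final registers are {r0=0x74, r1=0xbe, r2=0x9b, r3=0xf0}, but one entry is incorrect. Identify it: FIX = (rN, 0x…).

[0] flags=0000 → (cmp)
[1] flags=0000 CS?F → skip
[2] flags=0000 HI?F → skip
[3] flags=0000 CS?F → skip
[4] flags=0010 → (cmp)
[5] flags=0010 EQ?F → skip
[6] flags=0010 NE?T → r1=0xf7
[7] flags=0010 → (cmp)
[8] flags=0010 NE?T → r1=0xbe
[9] flags=0010 LE?F → skip
[10] flags=0010 VC?T → r3=0xf0

FIX = (r2, 0x49)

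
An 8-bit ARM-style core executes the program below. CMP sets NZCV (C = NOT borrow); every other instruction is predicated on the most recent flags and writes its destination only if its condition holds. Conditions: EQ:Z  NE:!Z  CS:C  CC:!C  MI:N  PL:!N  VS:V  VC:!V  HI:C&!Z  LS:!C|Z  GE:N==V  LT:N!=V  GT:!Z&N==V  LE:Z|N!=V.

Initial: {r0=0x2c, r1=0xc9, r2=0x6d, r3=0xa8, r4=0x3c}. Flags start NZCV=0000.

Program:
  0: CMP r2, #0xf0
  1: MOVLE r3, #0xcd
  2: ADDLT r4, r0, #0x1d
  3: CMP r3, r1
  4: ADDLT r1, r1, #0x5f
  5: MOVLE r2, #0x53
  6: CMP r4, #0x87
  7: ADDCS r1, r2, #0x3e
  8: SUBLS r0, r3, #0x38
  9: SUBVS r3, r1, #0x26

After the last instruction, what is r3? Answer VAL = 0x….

0: ✓ CMP  NZCV=0000
1: · MOVLE
2: · ADDLT
3: ✓ CMP  NZCV=1000
4: ✓ ADDLT  r1←0x28
5: ✓ MOVLE  r2←0x53
6: ✓ CMP  NZCV=1001
7: · ADDCS
8: ✓ SUBLS  r0←0x70
9: ✓ SUBVS  r3←0x02

VAL = 0x02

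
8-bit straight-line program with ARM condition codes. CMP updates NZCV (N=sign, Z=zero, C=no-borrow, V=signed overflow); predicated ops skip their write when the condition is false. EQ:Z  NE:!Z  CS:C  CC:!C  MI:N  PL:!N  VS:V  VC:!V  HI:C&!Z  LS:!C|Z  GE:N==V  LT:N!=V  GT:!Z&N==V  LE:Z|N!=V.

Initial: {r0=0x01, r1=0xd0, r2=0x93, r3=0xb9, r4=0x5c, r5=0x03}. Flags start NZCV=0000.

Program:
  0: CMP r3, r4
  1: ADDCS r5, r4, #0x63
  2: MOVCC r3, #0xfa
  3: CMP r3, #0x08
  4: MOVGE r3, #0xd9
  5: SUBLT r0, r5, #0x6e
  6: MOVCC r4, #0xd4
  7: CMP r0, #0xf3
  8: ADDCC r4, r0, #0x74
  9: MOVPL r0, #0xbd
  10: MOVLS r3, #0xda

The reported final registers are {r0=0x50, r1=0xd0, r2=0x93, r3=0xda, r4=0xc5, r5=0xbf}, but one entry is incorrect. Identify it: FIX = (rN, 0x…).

FIX = (r0, 0xbd)

[0] flags=0011 → (cmp)
[1] flags=0011 CS?T → r5=0xbf
[2] flags=0011 CC?F → skip
[3] flags=1010 → (cmp)
[4] flags=1010 GE?F → skip
[5] flags=1010 LT?T → r0=0x51
[6] flags=1010 CC?F → skip
[7] flags=0000 → (cmp)
[8] flags=0000 CC?T → r4=0xc5
[9] flags=0000 PL?T → r0=0xbd
[10] flags=0000 LS?T → r3=0xda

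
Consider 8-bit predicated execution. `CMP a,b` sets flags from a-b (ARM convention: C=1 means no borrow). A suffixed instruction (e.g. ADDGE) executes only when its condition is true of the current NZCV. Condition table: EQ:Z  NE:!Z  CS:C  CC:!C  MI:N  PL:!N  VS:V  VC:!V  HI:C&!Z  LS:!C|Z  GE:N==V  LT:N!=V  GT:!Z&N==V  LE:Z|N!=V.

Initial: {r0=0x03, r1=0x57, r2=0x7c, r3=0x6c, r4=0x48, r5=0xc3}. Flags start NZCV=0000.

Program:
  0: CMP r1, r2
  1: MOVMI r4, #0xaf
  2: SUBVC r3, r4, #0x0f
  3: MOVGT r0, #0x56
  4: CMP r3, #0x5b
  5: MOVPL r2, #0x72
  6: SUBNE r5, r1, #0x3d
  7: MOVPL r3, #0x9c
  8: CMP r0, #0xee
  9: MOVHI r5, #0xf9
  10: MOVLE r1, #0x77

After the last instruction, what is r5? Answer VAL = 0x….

0: ✓ CMP  NZCV=1000
1: ✓ MOVMI  r4←0xaf
2: ✓ SUBVC  r3←0xa0
3: · MOVGT
4: ✓ CMP  NZCV=0011
5: ✓ MOVPL  r2←0x72
6: ✓ SUBNE  r5←0x1a
7: ✓ MOVPL  r3←0x9c
8: ✓ CMP  NZCV=0000
9: · MOVHI
10: · MOVLE

VAL = 0x1a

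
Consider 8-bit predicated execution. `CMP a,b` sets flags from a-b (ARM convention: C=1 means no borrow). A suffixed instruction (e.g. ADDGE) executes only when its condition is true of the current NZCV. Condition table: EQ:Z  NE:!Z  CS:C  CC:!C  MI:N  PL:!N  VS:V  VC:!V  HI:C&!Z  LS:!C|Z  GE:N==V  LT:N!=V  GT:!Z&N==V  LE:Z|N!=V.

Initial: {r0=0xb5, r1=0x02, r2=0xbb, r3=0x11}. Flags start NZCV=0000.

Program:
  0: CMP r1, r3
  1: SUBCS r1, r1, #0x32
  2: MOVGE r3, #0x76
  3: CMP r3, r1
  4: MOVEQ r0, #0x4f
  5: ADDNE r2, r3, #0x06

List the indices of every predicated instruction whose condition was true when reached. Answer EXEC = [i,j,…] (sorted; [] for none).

[0] flags=1000 → (cmp)
[1] flags=1000 CS?F → skip
[2] flags=1000 GE?F → skip
[3] flags=0010 → (cmp)
[4] flags=0010 EQ?F → skip
[5] flags=0010 NE?T → r2=0x17

EXEC = [5]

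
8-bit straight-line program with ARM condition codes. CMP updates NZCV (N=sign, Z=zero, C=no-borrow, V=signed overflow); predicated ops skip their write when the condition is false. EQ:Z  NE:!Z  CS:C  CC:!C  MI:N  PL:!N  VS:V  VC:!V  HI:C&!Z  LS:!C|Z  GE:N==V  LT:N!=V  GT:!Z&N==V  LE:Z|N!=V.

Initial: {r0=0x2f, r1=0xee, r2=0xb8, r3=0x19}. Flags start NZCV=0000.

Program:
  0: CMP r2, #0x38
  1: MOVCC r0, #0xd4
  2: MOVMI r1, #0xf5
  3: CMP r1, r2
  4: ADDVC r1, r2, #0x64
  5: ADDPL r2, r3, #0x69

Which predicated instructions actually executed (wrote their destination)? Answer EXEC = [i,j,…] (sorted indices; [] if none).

EXEC = [2,4,5]

0: ✓ CMP  NZCV=1010
1: · MOVCC
2: ✓ MOVMI  r1←0xf5
3: ✓ CMP  NZCV=0010
4: ✓ ADDVC  r1←0x1c
5: ✓ ADDPL  r2←0x82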